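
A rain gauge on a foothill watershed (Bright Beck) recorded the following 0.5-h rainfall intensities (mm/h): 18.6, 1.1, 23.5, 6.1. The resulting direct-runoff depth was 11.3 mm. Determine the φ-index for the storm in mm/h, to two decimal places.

Only the 2 blocks with intensity above φ contribute runoff: 18.6, 23.5 mm/h.
Σ(I−φ)·Δt = d  ⇒  (18.6+23.5 − 2φ)·0.5 = 11.3
φ = (42.10 − 11.3/0.5) / 2 = 9.75 mm/h.

φ ≈ 9.75 mm/h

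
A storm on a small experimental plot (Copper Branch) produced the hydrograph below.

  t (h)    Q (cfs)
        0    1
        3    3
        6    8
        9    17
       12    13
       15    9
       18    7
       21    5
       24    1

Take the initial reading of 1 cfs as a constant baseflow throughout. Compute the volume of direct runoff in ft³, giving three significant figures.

V ≈ 5.94 × 10^5 ft³

Direct-runoff ordinates (Q − Q_b): 0.0, 2.0, 7.0, 16.0, 12.0, 8.0, 6.0, 4.0, 0.0 cfs.
ΣQ_DR = 55.00 cfs.
With Δt = 3 h = 10800 s, V = ΣQ_DR · Δt = 55.00 × 10800 = 5.94 × 10^5 ft³.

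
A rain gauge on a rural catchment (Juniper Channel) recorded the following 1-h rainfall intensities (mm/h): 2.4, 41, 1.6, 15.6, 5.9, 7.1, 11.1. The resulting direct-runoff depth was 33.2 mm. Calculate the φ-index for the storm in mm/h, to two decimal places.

Only the 2 blocks with intensity above φ contribute runoff: 41, 15.6 mm/h.
Σ(I−φ)·Δt = d  ⇒  (41+15.6 − 2φ)·1 = 33.2
φ = (56.60 − 33.2/1) / 2 = 11.70 mm/h.

φ ≈ 11.70 mm/h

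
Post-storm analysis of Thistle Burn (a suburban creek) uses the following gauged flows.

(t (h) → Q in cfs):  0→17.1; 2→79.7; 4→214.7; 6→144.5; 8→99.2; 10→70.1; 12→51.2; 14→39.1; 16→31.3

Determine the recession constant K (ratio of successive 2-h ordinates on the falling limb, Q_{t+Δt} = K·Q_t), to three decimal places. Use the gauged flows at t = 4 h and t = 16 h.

Using the recession-limb readings at t = 4 h and t = 16 h: Q falls from 214.7 to 31.3 cfs over 6 intervals.
K = (Q₂/Q₁)^(1/6) = (31.3/214.7)^(1/6) = 0.725.

K ≈ 0.725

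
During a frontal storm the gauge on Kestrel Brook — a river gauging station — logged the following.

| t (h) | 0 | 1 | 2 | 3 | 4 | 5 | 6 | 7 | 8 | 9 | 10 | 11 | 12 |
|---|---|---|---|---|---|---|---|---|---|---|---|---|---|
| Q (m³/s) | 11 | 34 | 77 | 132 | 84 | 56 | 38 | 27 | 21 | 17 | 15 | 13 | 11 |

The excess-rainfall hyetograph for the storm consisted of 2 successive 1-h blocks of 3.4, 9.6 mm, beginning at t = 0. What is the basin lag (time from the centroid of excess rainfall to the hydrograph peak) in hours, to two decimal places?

Centroid of excess rainfall: t_c = Σ P_i·t̄_i / ΣP_i = 1.2385 h (block centres at 0.5, 1.5 h).
Hydrograph peak occurs at t = 3 h, so basin lag t_L = 3 − 1.2385 = 1.76 h.

t_L ≈ 1.76 h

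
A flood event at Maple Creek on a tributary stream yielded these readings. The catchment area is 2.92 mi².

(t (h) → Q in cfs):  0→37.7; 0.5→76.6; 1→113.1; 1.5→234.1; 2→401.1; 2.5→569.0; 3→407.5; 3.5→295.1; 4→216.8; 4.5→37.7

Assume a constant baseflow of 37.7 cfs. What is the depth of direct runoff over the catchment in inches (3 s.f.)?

d ≈ 0.534 in

Direct runoff: 0.0, 38.9, 75.4, 196.4, 363.4, 531.3, 369.8, 257.4, 179.1, 0.0 cfs; ΣQ_DR = 2012 cfs.
V = ΣQ_DR · Δt = 2012 × 1800 s = 3.621 × 10^6 ft³.
Over A = 2.92 mi², depth = V / A = 0.534 in.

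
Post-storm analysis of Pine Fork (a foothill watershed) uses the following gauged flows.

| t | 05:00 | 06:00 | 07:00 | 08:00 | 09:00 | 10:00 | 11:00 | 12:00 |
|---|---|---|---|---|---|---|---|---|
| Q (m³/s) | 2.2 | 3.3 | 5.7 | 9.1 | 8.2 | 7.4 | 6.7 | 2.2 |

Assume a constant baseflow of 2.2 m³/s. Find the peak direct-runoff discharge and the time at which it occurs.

Q_p = 6.9 m³/s at t = 08:00

Subtracting baseflow gives direct-runoff ordinates: 0.0, 1.1, 3.5, 6.9, 6.0, 5.2, 4.5, 0.0 m³/s.
The maximum is 6.9 m³/s, occurring at the reading for t = 08:00.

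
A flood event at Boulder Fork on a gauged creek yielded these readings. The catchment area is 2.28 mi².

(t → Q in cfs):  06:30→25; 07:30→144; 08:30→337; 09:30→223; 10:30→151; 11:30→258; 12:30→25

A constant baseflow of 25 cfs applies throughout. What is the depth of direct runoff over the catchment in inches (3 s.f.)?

d ≈ 0.671 in

Direct runoff: 0.0, 119.0, 312.0, 198.0, 126.0, 233.0, 0.0 cfs; ΣQ_DR = 988.0 cfs.
V = ΣQ_DR · Δt = 988.0 × 3600 s = 3.557 × 10^6 ft³.
Over A = 2.28 mi², depth = V / A = 0.671 in.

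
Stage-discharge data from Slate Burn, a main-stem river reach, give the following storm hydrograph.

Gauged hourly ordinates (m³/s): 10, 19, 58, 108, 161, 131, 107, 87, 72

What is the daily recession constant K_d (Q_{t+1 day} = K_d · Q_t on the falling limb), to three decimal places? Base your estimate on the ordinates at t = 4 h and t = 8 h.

K_d ≈ 0.008

Between t = 4 h and t = 8 h the flow falls from 161 to 72 m³/s over 4×1 h = 4 h.
Per-interval ratio K = (72/161)^(1/4) = 0.8178; K_d = K^(24/1) = 0.008.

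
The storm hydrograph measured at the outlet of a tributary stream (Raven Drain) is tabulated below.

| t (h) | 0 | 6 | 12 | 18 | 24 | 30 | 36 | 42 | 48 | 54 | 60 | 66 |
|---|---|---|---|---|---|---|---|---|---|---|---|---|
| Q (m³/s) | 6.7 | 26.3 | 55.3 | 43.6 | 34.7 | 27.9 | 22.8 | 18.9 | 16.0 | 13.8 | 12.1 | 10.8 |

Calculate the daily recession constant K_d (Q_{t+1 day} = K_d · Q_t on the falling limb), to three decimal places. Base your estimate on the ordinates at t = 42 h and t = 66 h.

Between t = 42 h and t = 66 h the flow falls from 18.9 to 10.8 m³/s over 4×6 h = 24 h.
Per-interval ratio K = (10.8/18.9)^(1/4) = 0.8694; K_d = K^(24/6) = 0.571.

K_d ≈ 0.571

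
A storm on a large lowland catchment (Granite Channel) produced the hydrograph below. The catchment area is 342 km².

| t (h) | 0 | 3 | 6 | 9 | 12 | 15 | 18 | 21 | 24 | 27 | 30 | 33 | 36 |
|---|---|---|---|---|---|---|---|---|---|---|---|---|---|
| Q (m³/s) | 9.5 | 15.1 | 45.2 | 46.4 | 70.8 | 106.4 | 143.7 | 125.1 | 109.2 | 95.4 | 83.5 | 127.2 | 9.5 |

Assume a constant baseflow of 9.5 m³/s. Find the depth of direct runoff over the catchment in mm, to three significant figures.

d ≈ 27.3 mm

Direct runoff: 0.0, 5.6, 35.7, 36.9, 61.3, 96.9, 134.2, 115.6, 99.7, 85.9, 74.0, 117.7, 0.0 m³/s; ΣQ_DR = 863.5 m³/s.
V = ΣQ_DR · Δt = 863.5 × 10800 s = 9.326 × 10^6 m³.
Over A = 342 km², depth = V / A = 27.3 mm.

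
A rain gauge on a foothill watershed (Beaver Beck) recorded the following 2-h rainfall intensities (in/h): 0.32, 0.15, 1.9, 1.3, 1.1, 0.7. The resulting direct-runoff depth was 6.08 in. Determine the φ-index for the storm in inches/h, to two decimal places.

Only the 4 blocks with intensity above φ contribute runoff: 1.9, 1.3, 1.1, 0.7 in/h.
Σ(I−φ)·Δt = d  ⇒  (1.9+1.3+1.1+0.7 − 4φ)·2 = 6.08
φ = (5.000 − 6.08/2) / 4 = 0.49 in/h.

φ ≈ 0.49 in/h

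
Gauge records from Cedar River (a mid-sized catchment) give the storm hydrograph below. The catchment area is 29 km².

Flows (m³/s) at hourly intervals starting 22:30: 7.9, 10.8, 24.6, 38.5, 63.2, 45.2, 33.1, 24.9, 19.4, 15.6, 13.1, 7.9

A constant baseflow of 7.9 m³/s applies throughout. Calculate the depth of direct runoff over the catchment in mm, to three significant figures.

Direct runoff: 0.0, 2.9, 16.7, 30.6, 55.3, 37.3, 25.2, 17.0, 11.5, 7.7, 5.2, 0.0 m³/s; ΣQ_DR = 209.4 m³/s.
V = ΣQ_DR · Δt = 209.4 × 3600 s = 7.538 × 10^5 m³.
Over A = 29 km², depth = V / A = 26.0 mm.

d ≈ 26.0 mm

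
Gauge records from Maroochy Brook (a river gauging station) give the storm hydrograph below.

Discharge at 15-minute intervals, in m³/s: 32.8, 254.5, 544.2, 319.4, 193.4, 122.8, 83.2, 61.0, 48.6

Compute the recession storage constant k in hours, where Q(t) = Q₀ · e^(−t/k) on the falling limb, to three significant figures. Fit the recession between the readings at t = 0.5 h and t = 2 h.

On the falling limb, Q drops from 544.2 to 48.6 m³/s between t = 0.5 h and t = 2 h (Δt = 1.5 h).
k = −Δt / ln(Q₂/Q₁) = −1.5 / ln(48.6/544.2) = 0.621 h.

k ≈ 0.621 h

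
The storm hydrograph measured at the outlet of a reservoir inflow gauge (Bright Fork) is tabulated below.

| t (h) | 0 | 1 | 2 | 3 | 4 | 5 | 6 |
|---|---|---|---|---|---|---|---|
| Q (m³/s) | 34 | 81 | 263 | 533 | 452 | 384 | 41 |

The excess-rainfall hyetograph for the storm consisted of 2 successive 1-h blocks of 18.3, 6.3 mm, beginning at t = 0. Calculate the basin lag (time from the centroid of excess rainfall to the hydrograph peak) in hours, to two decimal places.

t_L ≈ 2.24 h

Centroid of excess rainfall: t_c = Σ P_i·t̄_i / ΣP_i = 0.7561 h (block centres at 0.5, 1.5 h).
Hydrograph peak occurs at t = 3 h, so basin lag t_L = 3 − 0.7561 = 2.24 h.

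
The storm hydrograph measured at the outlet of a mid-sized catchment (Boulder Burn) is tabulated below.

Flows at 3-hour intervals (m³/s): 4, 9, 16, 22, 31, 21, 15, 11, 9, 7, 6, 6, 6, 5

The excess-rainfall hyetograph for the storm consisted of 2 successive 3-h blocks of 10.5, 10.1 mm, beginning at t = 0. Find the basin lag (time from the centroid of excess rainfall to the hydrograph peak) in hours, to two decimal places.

t_L ≈ 9.03 h

Centroid of excess rainfall: t_c = Σ P_i·t̄_i / ΣP_i = 2.9709 h (block centres at 1.5, 4.5 h).
Hydrograph peak occurs at t = 12 h, so basin lag t_L = 12 − 2.9709 = 9.03 h.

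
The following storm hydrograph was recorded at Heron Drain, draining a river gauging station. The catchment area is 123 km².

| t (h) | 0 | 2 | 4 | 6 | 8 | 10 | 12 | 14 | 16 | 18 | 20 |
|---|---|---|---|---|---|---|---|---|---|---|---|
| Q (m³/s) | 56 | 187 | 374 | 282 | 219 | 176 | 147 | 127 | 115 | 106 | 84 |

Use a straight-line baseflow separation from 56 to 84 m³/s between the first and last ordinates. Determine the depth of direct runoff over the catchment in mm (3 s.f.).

d ≈ 64.6 mm

Direct runoff: 0.00, 128.20, 312.40, 217.60, 151.80, 106.00, 74.20, 51.40, 36.60, 24.80, 0.00 m³/s; ΣQ_DR = 1103 m³/s.
V = ΣQ_DR · Δt = 1103 × 7200 s = 7.942 × 10^6 m³.
Over A = 123 km², depth = V / A = 64.6 mm.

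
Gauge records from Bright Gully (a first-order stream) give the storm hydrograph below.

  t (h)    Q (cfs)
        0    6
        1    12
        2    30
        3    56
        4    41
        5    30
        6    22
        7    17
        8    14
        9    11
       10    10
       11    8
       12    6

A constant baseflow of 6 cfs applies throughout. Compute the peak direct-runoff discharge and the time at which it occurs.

Q_p = 50.0 cfs at t = 3 h

Subtracting baseflow gives direct-runoff ordinates: 0.0, 6.0, 24.0, 50.0, 35.0, 24.0, 16.0, 11.0, 8.0, 5.0, 4.0, 2.0, 0.0 cfs.
The maximum is 50.0 cfs, occurring at the reading for t = 3 h.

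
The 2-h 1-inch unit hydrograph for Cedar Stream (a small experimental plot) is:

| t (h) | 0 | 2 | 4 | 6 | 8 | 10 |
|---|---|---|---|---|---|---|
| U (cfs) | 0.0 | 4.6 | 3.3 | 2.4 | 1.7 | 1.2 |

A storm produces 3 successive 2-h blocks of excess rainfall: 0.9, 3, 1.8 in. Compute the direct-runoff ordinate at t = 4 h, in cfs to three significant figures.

By discrete convolution, Q_j = Σ (P_i / 1 in) · U_{j−i}.
At t = 4 h (j=2): Q = (0.9/1)·3.3 + (3/1)·4.6 + (1.8/1)·0.0 = 16.8 cfs.

Q ≈ 16.8 cfs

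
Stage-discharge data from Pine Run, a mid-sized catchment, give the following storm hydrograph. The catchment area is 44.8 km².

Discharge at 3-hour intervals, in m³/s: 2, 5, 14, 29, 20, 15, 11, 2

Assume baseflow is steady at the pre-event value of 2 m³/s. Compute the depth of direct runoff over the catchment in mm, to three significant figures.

d ≈ 19.8 mm

Direct runoff: 0.0, 3.0, 12.0, 27.0, 18.0, 13.0, 9.0, 0.0 m³/s; ΣQ_DR = 82.00 m³/s.
V = ΣQ_DR · Δt = 82.00 × 10800 s = 8.856 × 10^5 m³.
Over A = 44.8 km², depth = V / A = 19.8 mm.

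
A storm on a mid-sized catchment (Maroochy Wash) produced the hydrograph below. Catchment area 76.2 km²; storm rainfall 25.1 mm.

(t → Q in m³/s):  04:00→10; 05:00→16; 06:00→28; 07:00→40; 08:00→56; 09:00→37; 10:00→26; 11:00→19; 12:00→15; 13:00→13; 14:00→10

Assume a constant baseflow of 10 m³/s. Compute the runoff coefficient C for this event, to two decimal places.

C ≈ 0.30

ΣQ_DR = 160.0 m³/s; V = ΣQ_DR·Δt = 5.760 × 10^5 m³.
Runoff depth d = V / A = 7.559 mm.
C = d / P = 7.559 / 25.1 = 0.30.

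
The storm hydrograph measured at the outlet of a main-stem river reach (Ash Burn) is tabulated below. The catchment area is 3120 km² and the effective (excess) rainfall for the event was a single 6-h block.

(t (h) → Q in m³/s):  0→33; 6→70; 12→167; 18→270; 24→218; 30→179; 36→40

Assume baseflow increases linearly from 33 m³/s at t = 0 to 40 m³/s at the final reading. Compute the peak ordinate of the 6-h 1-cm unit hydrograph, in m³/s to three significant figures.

U_p ≈ 467 m³/s

Direct runoff: 0.00, 35.83, 131.67, 233.50, 180.33, 140.17, 0.00 m³/s; ΣQ_DR = 721.5 m³/s, peak = 233.50 m³/s.
Runoff depth d = ΣQ_DR·Δt / A = 721.5 × 21600 / (3120 km²) = 4.995 mm.
The 1-cm UH is the DRH scaled by (10 mm)/d, so U_p = 233.50 × 10/4.995 = 467 m³/s.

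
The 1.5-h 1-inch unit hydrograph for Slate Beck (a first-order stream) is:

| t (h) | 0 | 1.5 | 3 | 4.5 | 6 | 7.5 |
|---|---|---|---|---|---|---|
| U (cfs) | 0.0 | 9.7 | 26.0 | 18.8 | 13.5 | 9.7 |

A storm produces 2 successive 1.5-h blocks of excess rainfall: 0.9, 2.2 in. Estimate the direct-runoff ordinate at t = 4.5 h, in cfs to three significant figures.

By discrete convolution, Q_j = Σ (P_i / 1 in) · U_{j−i}.
At t = 4.5 h (j=3): Q = (0.9/1)·18.8 + (2.2/1)·26.0 = 74.1 cfs.

Q ≈ 74.1 cfs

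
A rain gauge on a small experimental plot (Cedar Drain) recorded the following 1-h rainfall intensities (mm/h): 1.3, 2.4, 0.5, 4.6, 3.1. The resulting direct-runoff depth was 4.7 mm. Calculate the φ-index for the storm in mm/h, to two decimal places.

φ ≈ 1.80 mm/h

Only the 3 blocks with intensity above φ contribute runoff: 2.4, 4.6, 3.1 mm/h.
Σ(I−φ)·Δt = d  ⇒  (2.4+4.6+3.1 − 3φ)·1 = 4.7
φ = (10.10 − 4.7/1) / 3 = 1.80 mm/h.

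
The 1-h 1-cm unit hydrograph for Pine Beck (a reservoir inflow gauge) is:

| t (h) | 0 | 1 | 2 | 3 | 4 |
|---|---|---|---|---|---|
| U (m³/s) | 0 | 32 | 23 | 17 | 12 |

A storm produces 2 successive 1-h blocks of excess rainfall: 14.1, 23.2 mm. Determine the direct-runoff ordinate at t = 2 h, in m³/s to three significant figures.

By discrete convolution, Q_j = Σ (P_i / 10 mm) · U_{j−i}.
At t = 2 h (j=2): Q = (14.1/10)·23 + (23.2/10)·32 = 107 m³/s.

Q ≈ 107 m³/s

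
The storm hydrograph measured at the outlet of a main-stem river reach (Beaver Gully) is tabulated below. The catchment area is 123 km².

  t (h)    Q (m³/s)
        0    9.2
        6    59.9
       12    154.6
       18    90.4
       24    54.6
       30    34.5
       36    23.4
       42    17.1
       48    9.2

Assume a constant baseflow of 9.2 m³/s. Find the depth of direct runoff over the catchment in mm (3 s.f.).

Direct runoff: 0.0, 50.7, 145.4, 81.2, 45.4, 25.3, 14.2, 7.9, 0.0 m³/s; ΣQ_DR = 370.1 m³/s.
V = ΣQ_DR · Δt = 370.1 × 21600 s = 7.994 × 10^6 m³.
Over A = 123 km², depth = V / A = 65.0 mm.

d ≈ 65.0 mm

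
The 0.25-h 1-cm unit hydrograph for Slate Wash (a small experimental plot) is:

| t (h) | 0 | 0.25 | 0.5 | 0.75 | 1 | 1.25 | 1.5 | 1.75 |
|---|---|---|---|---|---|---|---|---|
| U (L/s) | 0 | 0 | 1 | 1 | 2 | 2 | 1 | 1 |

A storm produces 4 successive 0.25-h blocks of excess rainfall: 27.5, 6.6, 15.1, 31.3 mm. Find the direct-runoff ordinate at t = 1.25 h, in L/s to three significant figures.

By discrete convolution, Q_j = Σ (P_i / 10 mm) · U_{j−i}.
At t = 1.25 h (j=5): Q = (27.5/10)·2 + (6.6/10)·2 + (15.1/10)·1 + (31.3/10)·1 = 11.5 L/s.

Q ≈ 11.5 L/s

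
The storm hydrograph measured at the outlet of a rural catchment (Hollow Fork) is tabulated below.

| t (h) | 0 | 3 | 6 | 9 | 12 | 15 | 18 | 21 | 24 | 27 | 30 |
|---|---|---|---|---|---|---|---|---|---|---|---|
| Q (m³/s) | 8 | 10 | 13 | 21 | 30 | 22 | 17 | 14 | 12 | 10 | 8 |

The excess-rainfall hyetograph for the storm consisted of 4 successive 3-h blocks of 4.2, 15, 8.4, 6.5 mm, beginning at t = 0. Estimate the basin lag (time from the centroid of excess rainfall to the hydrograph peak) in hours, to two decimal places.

t_L ≈ 5.99 h

Centroid of excess rainfall: t_c = Σ P_i·t̄_i / ΣP_i = 6.0132 h (block centres at 1.5, 4.5, 7.5, 10.5 h).
Hydrograph peak occurs at t = 12 h, so basin lag t_L = 12 − 6.0132 = 5.99 h.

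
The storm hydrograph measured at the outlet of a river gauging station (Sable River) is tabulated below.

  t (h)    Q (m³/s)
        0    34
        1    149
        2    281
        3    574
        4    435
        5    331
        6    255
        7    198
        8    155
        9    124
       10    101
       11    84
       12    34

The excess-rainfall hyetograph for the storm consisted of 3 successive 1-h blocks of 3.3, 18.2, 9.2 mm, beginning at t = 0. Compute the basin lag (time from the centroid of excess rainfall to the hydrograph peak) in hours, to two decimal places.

Centroid of excess rainfall: t_c = Σ P_i·t̄_i / ΣP_i = 1.6922 h (block centres at 0.5, 1.5, 2.5 h).
Hydrograph peak occurs at t = 3 h, so basin lag t_L = 3 − 1.6922 = 1.31 h.

t_L ≈ 1.31 h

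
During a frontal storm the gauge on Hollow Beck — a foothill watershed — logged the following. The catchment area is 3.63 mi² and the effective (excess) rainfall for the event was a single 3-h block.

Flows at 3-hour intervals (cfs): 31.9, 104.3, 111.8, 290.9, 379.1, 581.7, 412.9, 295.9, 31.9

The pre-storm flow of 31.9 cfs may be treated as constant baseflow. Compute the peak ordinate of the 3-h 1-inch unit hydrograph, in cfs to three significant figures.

U_p ≈ 220 cfs

Direct runoff: 0.0, 72.4, 79.9, 259.0, 347.2, 549.8, 381.0, 264.0, 0.0 cfs; ΣQ_DR = 1953 cfs, peak = 549.8 cfs.
Runoff depth d = ΣQ_DR·Δt / A = 1953 × 10800 / (3.63 mi²) = 2.501 in.
The 1-inch UH is the DRH scaled by (1 in)/d, so U_p = 549.8 × 1/2.501 = 220 cfs.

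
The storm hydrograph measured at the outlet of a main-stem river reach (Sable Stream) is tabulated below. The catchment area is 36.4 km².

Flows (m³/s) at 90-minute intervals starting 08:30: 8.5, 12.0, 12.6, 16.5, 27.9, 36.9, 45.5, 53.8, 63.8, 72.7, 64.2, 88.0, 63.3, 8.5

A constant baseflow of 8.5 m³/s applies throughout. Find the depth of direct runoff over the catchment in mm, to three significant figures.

d ≈ 67.5 mm

Direct runoff: 0.0, 3.5, 4.1, 8.0, 19.4, 28.4, 37.0, 45.3, 55.3, 64.2, 55.7, 79.5, 54.8, 0.0 m³/s; ΣQ_DR = 455.2 m³/s.
V = ΣQ_DR · Δt = 455.2 × 5400 s = 2.458 × 10^6 m³.
Over A = 36.4 km², depth = V / A = 67.5 mm.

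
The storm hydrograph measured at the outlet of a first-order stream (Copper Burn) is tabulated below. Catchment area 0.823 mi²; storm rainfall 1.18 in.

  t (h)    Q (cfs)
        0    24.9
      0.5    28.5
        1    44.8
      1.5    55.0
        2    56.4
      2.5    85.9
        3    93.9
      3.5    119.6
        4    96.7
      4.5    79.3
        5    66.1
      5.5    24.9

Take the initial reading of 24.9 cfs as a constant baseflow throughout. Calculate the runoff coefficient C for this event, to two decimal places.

C ≈ 0.38

ΣQ_DR = 477.2 cfs; V = ΣQ_DR·Δt = 8.590 × 10^5 ft³.
Runoff depth d = V / A = 0.4492 in.
C = d / P = 0.4492 / 1.18 = 0.38.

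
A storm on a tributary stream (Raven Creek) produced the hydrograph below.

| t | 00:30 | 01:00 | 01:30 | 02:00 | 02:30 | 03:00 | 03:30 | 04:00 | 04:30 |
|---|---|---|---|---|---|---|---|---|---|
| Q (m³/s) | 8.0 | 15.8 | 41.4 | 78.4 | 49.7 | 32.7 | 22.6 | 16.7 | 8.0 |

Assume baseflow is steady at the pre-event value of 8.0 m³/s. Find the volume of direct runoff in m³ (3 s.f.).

V ≈ 3.62 × 10^5 m³

Direct-runoff ordinates (Q − Q_b): 0.0, 7.8, 33.4, 70.4, 41.7, 24.7, 14.6, 8.7, 0.0 m³/s.
ΣQ_DR = 201.3 m³/s.
With Δt = 0.5 h = 1800 s, V = ΣQ_DR · Δt = 201.3 × 1800 = 3.62 × 10^5 m³.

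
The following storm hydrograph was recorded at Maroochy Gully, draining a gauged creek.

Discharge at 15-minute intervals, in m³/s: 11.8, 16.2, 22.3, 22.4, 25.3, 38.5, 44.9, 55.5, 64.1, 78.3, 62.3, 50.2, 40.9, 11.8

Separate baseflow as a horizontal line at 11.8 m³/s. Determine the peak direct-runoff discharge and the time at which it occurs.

Subtracting baseflow gives direct-runoff ordinates: 0.0, 4.4, 10.5, 10.6, 13.5, 26.7, 33.1, 43.7, 52.3, 66.5, 50.5, 38.4, 29.1, 0.0 m³/s.
The maximum is 66.5 m³/s, occurring at the reading for t = 2.25 h.

Q_p = 66.5 m³/s at t = 2.25 h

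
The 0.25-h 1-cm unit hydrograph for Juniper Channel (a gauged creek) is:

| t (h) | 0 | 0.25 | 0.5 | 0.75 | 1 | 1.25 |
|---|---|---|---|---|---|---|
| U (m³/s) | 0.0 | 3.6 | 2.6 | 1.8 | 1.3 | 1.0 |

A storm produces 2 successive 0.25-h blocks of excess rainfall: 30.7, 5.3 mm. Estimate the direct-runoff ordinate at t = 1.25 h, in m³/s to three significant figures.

By discrete convolution, Q_j = Σ (P_i / 10 mm) · U_{j−i}.
At t = 1.25 h (j=5): Q = (30.7/10)·1.0 + (5.3/10)·1.3 = 3.76 m³/s.

Q ≈ 3.76 m³/s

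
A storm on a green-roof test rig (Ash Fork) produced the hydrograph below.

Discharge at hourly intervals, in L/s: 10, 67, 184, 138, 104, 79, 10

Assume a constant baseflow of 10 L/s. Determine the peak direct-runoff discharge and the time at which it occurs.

Subtracting baseflow gives direct-runoff ordinates: 0.0, 57.0, 174.0, 128.0, 94.0, 69.0, 0.0 L/s.
The maximum is 174.0 L/s, occurring at the reading for t = 2 h.

Q_p = 174.0 L/s at t = 2 h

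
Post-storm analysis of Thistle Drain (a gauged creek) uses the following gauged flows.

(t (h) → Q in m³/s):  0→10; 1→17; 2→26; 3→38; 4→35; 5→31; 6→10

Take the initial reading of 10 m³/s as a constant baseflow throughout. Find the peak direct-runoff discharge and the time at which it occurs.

Q_p = 28.0 m³/s at t = 3 h

Subtracting baseflow gives direct-runoff ordinates: 0.0, 7.0, 16.0, 28.0, 25.0, 21.0, 0.0 m³/s.
The maximum is 28.0 m³/s, occurring at the reading for t = 3 h.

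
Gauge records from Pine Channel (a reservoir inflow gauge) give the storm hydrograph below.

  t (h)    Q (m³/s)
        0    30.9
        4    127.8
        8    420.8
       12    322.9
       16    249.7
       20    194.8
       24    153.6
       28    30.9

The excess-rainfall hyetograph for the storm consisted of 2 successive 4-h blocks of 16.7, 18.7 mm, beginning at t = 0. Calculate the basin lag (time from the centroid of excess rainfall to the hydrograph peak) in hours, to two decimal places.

t_L ≈ 3.89 h

Centroid of excess rainfall: t_c = Σ P_i·t̄_i / ΣP_i = 4.1130 h (block centres at 2, 6 h).
Hydrograph peak occurs at t = 8 h, so basin lag t_L = 8 − 4.1130 = 3.89 h.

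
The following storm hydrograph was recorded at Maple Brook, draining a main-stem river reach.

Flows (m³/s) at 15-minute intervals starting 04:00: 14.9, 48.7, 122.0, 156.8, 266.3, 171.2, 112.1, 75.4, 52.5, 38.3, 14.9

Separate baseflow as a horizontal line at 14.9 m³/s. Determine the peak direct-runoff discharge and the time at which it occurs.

Subtracting baseflow gives direct-runoff ordinates: 0.0, 33.8, 107.1, 141.9, 251.4, 156.3, 97.2, 60.5, 37.6, 23.4, 0.0 m³/s.
The maximum is 251.4 m³/s, occurring at the reading for t = 05:00.

Q_p = 251.4 m³/s at t = 05:00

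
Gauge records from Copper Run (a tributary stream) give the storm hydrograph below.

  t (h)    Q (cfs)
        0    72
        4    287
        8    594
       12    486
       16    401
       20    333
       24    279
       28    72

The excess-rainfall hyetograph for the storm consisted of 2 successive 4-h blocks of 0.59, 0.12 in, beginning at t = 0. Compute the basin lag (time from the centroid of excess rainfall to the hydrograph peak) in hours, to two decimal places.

t_L ≈ 5.32 h

Centroid of excess rainfall: t_c = Σ P_i·t̄_i / ΣP_i = 2.6761 h (block centres at 2, 6 h).
Hydrograph peak occurs at t = 8 h, so basin lag t_L = 8 − 2.6761 = 5.32 h.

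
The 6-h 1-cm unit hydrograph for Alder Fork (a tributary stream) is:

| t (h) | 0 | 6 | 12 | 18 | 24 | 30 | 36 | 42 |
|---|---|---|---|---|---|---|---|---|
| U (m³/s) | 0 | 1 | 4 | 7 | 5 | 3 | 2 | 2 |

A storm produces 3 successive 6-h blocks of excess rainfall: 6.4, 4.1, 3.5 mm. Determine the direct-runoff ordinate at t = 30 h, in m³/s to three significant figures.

By discrete convolution, Q_j = Σ (P_i / 10 mm) · U_{j−i}.
At t = 30 h (j=5): Q = (6.4/10)·3 + (4.1/10)·5 + (3.5/10)·7 = 6.42 m³/s.

Q ≈ 6.42 m³/s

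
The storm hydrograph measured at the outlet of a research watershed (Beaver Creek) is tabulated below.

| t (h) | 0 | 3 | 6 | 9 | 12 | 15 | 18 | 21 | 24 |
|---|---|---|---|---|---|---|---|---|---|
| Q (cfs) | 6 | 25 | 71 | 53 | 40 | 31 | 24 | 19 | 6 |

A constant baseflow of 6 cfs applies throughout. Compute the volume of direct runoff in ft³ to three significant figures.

Direct-runoff ordinates (Q − Q_b): 0.0, 19.0, 65.0, 47.0, 34.0, 25.0, 18.0, 13.0, 0.0 cfs.
ΣQ_DR = 221.0 cfs.
With Δt = 3 h = 10800 s, V = ΣQ_DR · Δt = 221.0 × 10800 = 2.39 × 10^6 ft³.

V ≈ 2.39 × 10^6 ft³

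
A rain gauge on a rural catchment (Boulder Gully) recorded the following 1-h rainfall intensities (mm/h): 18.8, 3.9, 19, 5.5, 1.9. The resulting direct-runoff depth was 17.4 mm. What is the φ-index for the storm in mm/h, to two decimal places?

φ ≈ 10.20 mm/h

Only the 2 blocks with intensity above φ contribute runoff: 18.8, 19 mm/h.
Σ(I−φ)·Δt = d  ⇒  (18.8+19 − 2φ)·1 = 17.4
φ = (37.80 − 17.4/1) / 2 = 10.20 mm/h.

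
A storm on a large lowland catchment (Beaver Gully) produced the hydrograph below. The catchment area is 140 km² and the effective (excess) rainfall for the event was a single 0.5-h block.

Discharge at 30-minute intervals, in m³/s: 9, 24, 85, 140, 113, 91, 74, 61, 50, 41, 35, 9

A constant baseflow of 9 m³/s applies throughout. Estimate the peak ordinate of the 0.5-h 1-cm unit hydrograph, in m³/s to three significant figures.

Direct runoff: 0.0, 15.0, 76.0, 131.0, 104.0, 82.0, 65.0, 52.0, 41.0, 32.0, 26.0, 0.0 m³/s; ΣQ_DR = 624.0 m³/s, peak = 131.0 m³/s.
Runoff depth d = ΣQ_DR·Δt / A = 624.0 × 1800 / (140 km²) = 8.023 mm.
The 1-cm UH is the DRH scaled by (10 mm)/d, so U_p = 131.0 × 10/8.023 = 163 m³/s.

U_p ≈ 163 m³/s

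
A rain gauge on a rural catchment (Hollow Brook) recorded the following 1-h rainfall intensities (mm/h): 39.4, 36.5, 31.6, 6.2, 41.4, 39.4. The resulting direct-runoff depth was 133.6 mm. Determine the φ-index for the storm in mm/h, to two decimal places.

Only the 5 blocks with intensity above φ contribute runoff: 39.4, 36.5, 31.6, 41.4, 39.4 mm/h.
Σ(I−φ)·Δt = d  ⇒  (39.4+36.5+31.6+41.4+39.4 − 5φ)·1 = 133.6
φ = (188.3 − 133.6/1) / 5 = 10.94 mm/h.

φ ≈ 10.94 mm/h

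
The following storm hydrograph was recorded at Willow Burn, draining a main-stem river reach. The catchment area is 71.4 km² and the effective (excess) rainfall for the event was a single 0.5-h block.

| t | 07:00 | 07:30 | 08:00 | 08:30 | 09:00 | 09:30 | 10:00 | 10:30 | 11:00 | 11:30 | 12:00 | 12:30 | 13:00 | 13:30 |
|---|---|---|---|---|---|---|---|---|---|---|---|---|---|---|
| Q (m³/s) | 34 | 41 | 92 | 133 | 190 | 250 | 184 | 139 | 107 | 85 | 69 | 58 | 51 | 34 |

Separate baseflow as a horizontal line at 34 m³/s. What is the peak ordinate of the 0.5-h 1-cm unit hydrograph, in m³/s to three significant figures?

U_p ≈ 86.5 m³/s

Direct runoff: 0.0, 7.0, 58.0, 99.0, 156.0, 216.0, 150.0, 105.0, 73.0, 51.0, 35.0, 24.0, 17.0, 0.0 m³/s; ΣQ_DR = 991.0 m³/s, peak = 216.0 m³/s.
Runoff depth d = ΣQ_DR·Δt / A = 991.0 × 1800 / (71.4 km²) = 24.98 mm.
The 1-cm UH is the DRH scaled by (10 mm)/d, so U_p = 216.0 × 10/24.98 = 86.5 m³/s.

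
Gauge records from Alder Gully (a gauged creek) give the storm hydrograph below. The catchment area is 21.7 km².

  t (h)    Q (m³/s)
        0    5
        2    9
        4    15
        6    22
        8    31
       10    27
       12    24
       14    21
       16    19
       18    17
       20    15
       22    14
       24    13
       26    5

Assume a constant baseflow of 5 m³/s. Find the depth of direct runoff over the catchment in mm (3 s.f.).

Direct runoff: 0.0, 4.0, 10.0, 17.0, 26.0, 22.0, 19.0, 16.0, 14.0, 12.0, 10.0, 9.0, 8.0, 0.0 m³/s; ΣQ_DR = 167.0 m³/s.
V = ΣQ_DR · Δt = 167.0 × 7200 s = 1.202 × 10^6 m³.
Over A = 21.7 km², depth = V / A = 55.4 mm.

d ≈ 55.4 mm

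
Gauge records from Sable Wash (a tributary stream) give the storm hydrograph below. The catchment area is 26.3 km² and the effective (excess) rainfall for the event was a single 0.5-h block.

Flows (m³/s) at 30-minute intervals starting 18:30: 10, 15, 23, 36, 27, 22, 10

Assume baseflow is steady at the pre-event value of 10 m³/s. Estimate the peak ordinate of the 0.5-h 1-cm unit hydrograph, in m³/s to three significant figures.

U_p ≈ 52.0 m³/s

Direct runoff: 0.0, 5.0, 13.0, 26.0, 17.0, 12.0, 0.0 m³/s; ΣQ_DR = 73.00 m³/s, peak = 26.0 m³/s.
Runoff depth d = ΣQ_DR·Δt / A = 73.00 × 1800 / (26.3 km²) = 4.996 mm.
The 1-cm UH is the DRH scaled by (10 mm)/d, so U_p = 26.0 × 10/4.996 = 52.0 m³/s.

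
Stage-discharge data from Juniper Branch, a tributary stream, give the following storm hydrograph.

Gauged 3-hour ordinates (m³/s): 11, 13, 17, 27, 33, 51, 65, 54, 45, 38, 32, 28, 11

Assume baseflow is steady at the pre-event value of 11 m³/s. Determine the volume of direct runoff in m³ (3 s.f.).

V ≈ 3.05 × 10^6 m³

Direct-runoff ordinates (Q − Q_b): 0.0, 2.0, 6.0, 16.0, 22.0, 40.0, 54.0, 43.0, 34.0, 27.0, 21.0, 17.0, 0.0 m³/s.
ΣQ_DR = 282.0 m³/s.
With Δt = 3 h = 10800 s, V = ΣQ_DR · Δt = 282.0 × 10800 = 3.05 × 10^6 m³.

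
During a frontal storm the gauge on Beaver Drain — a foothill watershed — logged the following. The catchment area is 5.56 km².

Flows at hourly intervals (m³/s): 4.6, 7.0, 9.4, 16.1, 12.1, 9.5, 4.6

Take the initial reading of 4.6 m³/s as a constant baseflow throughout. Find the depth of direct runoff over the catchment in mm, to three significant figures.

d ≈ 20.1 mm

Direct runoff: 0.0, 2.4, 4.8, 11.5, 7.5, 4.9, 0.0 m³/s; ΣQ_DR = 31.10 m³/s.
V = ΣQ_DR · Δt = 31.10 × 3600 s = 1.120 × 10^5 m³.
Over A = 5.56 km², depth = V / A = 20.1 mm.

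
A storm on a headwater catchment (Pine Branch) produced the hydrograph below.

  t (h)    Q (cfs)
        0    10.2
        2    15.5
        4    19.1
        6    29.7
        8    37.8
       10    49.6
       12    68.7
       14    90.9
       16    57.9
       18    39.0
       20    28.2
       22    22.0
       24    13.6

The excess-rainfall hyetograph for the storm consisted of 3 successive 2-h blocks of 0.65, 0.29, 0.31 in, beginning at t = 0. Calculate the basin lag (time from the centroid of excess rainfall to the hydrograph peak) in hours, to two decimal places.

Centroid of excess rainfall: t_c = Σ P_i·t̄_i / ΣP_i = 2.4560 h (block centres at 1, 3, 5 h).
Hydrograph peak occurs at t = 14 h, so basin lag t_L = 14 − 2.4560 = 11.54 h.

t_L ≈ 11.54 h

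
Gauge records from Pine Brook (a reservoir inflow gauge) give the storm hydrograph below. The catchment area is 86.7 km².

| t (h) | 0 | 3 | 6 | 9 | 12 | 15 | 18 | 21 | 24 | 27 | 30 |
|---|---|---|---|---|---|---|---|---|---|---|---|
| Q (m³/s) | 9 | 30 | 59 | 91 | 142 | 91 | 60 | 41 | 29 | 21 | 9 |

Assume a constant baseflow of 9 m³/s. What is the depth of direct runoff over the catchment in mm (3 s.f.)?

Direct runoff: 0.0, 21.0, 50.0, 82.0, 133.0, 82.0, 51.0, 32.0, 20.0, 12.0, 0.0 m³/s; ΣQ_DR = 483.0 m³/s.
V = ΣQ_DR · Δt = 483.0 × 10800 s = 5.216 × 10^6 m³.
Over A = 86.7 km², depth = V / A = 60.2 mm.

d ≈ 60.2 mm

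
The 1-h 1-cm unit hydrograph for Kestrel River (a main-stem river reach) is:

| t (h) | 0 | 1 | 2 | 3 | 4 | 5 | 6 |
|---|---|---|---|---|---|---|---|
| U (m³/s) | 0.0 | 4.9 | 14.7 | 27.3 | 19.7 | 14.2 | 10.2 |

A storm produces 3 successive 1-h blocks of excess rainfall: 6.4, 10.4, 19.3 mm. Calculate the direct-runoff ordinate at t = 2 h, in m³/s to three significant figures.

By discrete convolution, Q_j = Σ (P_i / 10 mm) · U_{j−i}.
At t = 2 h (j=2): Q = (6.4/10)·14.7 + (10.4/10)·4.9 + (19.3/10)·0.0 = 14.5 m³/s.

Q ≈ 14.5 m³/s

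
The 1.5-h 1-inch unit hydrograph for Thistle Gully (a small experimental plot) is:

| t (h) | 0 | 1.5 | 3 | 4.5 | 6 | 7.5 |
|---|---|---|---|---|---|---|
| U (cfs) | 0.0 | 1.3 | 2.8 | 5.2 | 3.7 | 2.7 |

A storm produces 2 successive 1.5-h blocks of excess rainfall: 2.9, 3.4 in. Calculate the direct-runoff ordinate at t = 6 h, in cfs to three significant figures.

By discrete convolution, Q_j = Σ (P_i / 1 in) · U_{j−i}.
At t = 6 h (j=4): Q = (2.9/1)·3.7 + (3.4/1)·5.2 = 28.4 cfs.

Q ≈ 28.4 cfs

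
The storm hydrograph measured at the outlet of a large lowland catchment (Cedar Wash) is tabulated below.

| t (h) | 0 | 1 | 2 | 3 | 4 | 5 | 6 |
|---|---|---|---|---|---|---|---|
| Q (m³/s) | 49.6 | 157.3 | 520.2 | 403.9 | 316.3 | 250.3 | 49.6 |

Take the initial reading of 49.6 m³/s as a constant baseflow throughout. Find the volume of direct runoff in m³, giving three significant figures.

Direct-runoff ordinates (Q − Q_b): 0.0, 107.7, 470.6, 354.3, 266.7, 200.7, 0.0 m³/s.
ΣQ_DR = 1400 m³/s.
With Δt = 1 h = 3600 s, V = ΣQ_DR · Δt = 1400 × 3600 = 5.04 × 10^6 m³.

V ≈ 5.04 × 10^6 m³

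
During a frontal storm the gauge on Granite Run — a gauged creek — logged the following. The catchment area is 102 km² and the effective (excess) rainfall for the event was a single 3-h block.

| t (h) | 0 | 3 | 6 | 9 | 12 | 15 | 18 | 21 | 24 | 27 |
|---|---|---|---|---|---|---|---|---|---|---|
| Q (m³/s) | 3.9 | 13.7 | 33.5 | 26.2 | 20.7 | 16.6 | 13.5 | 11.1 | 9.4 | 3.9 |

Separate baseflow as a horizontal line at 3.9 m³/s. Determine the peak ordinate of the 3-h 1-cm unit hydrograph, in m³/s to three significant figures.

Direct runoff: 0.0, 9.8, 29.6, 22.3, 16.8, 12.7, 9.6, 7.2, 5.5, 0.0 m³/s; ΣQ_DR = 113.5 m³/s, peak = 29.6 m³/s.
Runoff depth d = ΣQ_DR·Δt / A = 113.5 × 10800 / (102 km²) = 12.02 mm.
The 1-cm UH is the DRH scaled by (10 mm)/d, so U_p = 29.6 × 10/12.02 = 24.6 m³/s.

U_p ≈ 24.6 m³/s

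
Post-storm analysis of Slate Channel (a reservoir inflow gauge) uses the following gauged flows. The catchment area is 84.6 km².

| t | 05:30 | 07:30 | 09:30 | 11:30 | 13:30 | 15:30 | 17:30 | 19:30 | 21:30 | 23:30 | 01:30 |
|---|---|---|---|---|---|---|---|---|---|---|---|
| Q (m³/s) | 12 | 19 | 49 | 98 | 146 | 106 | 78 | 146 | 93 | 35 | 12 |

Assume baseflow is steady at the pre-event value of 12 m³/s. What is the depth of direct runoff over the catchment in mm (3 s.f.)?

d ≈ 56.3 mm

Direct runoff: 0.0, 7.0, 37.0, 86.0, 134.0, 94.0, 66.0, 134.0, 81.0, 23.0, 0.0 m³/s; ΣQ_DR = 662.0 m³/s.
V = ΣQ_DR · Δt = 662.0 × 7200 s = 4.766 × 10^6 m³.
Over A = 84.6 km², depth = V / A = 56.3 mm.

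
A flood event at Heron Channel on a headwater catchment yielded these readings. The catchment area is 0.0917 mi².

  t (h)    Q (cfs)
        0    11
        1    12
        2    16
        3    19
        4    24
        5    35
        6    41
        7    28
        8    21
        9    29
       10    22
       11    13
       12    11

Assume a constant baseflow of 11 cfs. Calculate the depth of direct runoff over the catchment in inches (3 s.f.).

d ≈ 2.35 in

Direct runoff: 0.0, 1.0, 5.0, 8.0, 13.0, 24.0, 30.0, 17.0, 10.0, 18.0, 11.0, 2.0, 0.0 cfs; ΣQ_DR = 139.0 cfs.
V = ΣQ_DR · Δt = 139.0 × 3600 s = 5.004 × 10^5 ft³.
Over A = 0.0917 mi², depth = V / A = 2.35 in.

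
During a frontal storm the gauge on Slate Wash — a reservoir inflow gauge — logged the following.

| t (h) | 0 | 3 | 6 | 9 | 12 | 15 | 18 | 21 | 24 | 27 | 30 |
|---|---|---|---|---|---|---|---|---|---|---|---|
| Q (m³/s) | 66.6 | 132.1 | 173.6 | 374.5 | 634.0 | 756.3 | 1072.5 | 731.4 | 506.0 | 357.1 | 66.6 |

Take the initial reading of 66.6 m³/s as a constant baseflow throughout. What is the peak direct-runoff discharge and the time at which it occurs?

Q_p = 1005.9 m³/s at t = 18 h

Subtracting baseflow gives direct-runoff ordinates: 0.0, 65.5, 107.0, 307.9, 567.4, 689.7, 1005.9, 664.8, 439.4, 290.5, 0.0 m³/s.
The maximum is 1005.9 m³/s, occurring at the reading for t = 18 h.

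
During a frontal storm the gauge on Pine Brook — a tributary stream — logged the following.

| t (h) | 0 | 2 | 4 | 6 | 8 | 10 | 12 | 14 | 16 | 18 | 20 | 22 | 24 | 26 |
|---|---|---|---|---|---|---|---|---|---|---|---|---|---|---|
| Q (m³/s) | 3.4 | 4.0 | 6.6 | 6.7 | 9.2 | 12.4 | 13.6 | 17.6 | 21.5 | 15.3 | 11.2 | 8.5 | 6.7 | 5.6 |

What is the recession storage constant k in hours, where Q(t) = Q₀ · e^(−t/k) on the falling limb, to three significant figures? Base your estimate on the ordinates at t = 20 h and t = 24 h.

On the falling limb, Q drops from 11.2 to 6.7 m³/s between t = 20 h and t = 24 h (Δt = 4 h).
k = −Δt / ln(Q₂/Q₁) = −4 / ln(6.7/11.2) = 7.79 h.

k ≈ 7.79 h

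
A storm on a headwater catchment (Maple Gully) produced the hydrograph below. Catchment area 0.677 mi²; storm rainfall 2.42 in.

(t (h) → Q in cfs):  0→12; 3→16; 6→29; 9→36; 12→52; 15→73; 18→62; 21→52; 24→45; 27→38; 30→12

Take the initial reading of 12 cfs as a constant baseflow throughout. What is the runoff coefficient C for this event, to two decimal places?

C ≈ 0.84

ΣQ_DR = 295.0 cfs; V = ΣQ_DR·Δt = 3.186 × 10^6 ft³.
Runoff depth d = V / A = 2.026 in.
C = d / P = 2.026 / 2.42 = 0.84.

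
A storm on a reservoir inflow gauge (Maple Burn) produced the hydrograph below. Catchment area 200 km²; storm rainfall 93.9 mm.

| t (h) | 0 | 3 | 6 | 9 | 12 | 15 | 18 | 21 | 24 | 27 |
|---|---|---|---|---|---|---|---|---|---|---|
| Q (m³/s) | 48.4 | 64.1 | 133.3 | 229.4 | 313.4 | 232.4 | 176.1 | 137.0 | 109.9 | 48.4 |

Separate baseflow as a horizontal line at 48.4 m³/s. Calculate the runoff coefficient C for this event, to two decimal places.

C ≈ 0.58

ΣQ_DR = 1008 m³/s; V = ΣQ_DR·Δt = 1.089 × 10^7 m³.
Runoff depth d = V / A = 54.45 mm.
C = d / P = 54.45 / 93.9 = 0.58.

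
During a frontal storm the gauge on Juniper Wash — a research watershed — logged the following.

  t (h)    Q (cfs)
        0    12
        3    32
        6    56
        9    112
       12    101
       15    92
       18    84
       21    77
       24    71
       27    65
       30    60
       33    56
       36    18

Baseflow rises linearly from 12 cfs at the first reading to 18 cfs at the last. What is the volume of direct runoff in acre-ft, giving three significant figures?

Direct-runoff ordinates (Q − Q_b): 0.00, 19.50, 43.00, 98.50, 87.00, 77.50, 69.00, 61.50, 55.00, 48.50, 43.00, 38.50, 0.00 cfs.
ΣQ_DR = 641.0 cfs.
With Δt = 3 h = 10800 s, V = ΣQ_DR · Δt = 641.0 × 10800 = 6.92 × 10^6 ft³ = 159 acre-ft.

V ≈ 159 acre-ft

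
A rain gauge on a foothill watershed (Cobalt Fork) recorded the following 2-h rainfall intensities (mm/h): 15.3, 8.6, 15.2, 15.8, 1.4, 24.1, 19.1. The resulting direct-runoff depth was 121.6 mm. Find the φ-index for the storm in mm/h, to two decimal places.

φ ≈ 6.22 mm/h

Only the 6 blocks with intensity above φ contribute runoff: 15.3, 8.6, 15.2, 15.8, 24.1, 19.1 mm/h.
Σ(I−φ)·Δt = d  ⇒  (15.3+8.6+15.2+15.8+24.1+19.1 − 6φ)·2 = 121.6
φ = (98.10 − 121.6/2) / 6 = 6.22 mm/h.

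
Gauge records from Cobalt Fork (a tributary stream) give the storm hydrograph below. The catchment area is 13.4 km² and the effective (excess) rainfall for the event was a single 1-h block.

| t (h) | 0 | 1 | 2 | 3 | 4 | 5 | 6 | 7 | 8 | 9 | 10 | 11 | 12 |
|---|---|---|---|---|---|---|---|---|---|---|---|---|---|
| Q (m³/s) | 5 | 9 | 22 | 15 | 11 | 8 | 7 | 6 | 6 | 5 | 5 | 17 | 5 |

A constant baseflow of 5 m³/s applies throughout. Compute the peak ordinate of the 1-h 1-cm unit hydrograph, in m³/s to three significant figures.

U_p ≈ 11.3 m³/s

Direct runoff: 0.0, 4.0, 17.0, 10.0, 6.0, 3.0, 2.0, 1.0, 1.0, 0.0, 0.0, 12.0, 0.0 m³/s; ΣQ_DR = 56.00 m³/s, peak = 17.0 m³/s.
Runoff depth d = ΣQ_DR·Δt / A = 56.00 × 3600 / (13.4 km²) = 15.04 mm.
The 1-cm UH is the DRH scaled by (10 mm)/d, so U_p = 17.0 × 10/15.04 = 11.3 m³/s.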